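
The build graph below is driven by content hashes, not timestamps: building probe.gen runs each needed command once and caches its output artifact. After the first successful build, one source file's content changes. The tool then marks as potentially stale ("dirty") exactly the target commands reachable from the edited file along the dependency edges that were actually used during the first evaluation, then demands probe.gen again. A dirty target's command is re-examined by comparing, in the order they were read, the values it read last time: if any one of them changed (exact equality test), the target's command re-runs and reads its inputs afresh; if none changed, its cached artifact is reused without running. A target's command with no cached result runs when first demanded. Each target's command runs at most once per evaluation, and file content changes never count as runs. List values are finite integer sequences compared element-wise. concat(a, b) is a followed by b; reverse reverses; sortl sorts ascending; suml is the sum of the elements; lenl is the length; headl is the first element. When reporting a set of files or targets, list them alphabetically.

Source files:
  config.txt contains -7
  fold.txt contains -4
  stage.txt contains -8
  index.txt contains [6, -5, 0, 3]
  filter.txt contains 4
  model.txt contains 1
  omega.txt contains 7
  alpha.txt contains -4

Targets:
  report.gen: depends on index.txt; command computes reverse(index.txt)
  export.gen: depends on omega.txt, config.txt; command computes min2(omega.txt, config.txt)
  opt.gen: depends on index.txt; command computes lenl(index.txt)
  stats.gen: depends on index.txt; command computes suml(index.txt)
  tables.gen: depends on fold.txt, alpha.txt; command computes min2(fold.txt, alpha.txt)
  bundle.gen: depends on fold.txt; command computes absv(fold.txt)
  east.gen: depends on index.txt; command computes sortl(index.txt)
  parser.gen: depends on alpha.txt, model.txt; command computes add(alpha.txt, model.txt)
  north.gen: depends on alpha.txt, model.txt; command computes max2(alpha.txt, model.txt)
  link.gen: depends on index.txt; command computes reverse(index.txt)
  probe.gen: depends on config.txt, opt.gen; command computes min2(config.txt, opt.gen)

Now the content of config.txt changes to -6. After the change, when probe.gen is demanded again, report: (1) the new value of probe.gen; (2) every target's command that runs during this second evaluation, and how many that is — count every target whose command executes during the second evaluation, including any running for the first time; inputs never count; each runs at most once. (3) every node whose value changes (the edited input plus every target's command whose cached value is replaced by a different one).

Initial pass — values computed on the first demand:
  opt.gen = lenl([6, -5, 0, 3]) = 4
  probe.gen = min2(-7, 4) = -7

Second demand — change propagation:
  probe.gen: re-runs because config.txt -7->-6; new result -6.

probe.gen now evaluates to -6.
Run set: probe.gen (1 run).
Changed values: config.txt, probe.gen.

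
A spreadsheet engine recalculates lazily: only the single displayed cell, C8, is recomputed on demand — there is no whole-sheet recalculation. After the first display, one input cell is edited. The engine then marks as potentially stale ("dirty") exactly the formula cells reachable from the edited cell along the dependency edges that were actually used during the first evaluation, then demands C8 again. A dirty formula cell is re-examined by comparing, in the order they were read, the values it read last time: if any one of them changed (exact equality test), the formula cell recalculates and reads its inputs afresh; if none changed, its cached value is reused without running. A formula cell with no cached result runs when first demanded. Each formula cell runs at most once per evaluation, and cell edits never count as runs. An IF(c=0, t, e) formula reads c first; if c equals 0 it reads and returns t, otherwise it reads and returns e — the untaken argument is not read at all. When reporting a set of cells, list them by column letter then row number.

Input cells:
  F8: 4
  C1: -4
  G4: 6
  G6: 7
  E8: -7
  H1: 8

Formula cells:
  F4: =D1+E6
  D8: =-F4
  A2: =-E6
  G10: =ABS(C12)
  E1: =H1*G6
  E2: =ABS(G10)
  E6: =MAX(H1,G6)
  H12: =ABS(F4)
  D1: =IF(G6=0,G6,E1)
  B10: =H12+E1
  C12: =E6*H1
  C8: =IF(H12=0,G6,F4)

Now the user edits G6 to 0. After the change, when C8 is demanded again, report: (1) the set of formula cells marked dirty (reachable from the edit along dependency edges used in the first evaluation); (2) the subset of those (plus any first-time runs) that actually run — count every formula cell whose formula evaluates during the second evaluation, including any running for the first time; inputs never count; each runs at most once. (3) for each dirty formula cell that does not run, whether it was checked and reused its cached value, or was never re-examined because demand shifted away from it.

Marked dirty: C8, D1, E1, E6, F4, H12.
Formula cells that run: C8, D1, E6, F4, H12 — 5 in total.
Never re-examined (demand shifted away): E1.
Key observation: a condition flipped, so demand moved to the other branch — E1 is never re-examined.

First evaluation (everything demanded from the output):
  E1 = 8 * 7 = 56
  D1 = IF(G6=0: G6=7 -> else branch E1) = 56
  E6 = MAX(8, 7) = 8
  F4 = 56 + 8 = 64
  H12 = ABS(64) = 64
  C8 = IF(H12=0: H12=64 -> else branch F4) = 64

Propagation after the edit:
  E1: marked dirty but never re-examined — demand shifted away from it.
  D1: runs — G6 7->0; result 0.
  E6: runs — G6 7->0; result 8 (same value as before).
  F4: runs — D1 56->0; result 8.
  H12: runs — F4 64->8; result 8.
  C8: runs — H12 64->8; F4 64->8; result 8.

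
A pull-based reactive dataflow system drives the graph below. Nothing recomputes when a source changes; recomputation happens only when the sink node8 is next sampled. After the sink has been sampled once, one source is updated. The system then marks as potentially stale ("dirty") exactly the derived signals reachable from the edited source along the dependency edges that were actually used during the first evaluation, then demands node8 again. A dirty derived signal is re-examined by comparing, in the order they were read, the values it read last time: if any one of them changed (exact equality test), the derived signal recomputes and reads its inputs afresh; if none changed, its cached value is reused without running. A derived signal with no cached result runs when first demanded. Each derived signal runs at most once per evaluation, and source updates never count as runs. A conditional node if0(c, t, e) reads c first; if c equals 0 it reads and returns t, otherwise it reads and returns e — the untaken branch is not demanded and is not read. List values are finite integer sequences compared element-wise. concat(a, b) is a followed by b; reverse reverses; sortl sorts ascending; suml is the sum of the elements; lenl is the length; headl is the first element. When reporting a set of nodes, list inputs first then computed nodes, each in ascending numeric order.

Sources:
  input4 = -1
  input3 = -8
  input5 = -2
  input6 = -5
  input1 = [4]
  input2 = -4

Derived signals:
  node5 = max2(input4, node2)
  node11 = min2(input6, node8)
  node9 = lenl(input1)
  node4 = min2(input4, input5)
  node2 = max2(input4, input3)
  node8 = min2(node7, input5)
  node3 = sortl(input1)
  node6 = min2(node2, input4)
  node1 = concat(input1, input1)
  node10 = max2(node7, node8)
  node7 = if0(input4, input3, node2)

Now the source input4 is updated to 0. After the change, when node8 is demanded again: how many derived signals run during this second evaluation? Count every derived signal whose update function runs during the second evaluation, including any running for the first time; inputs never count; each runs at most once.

First evaluation (everything demanded from the output):
  node2 = max2(-1, -8) = -1
  node7 = if0(input4=-1 -> else branch node2) = -1
  node8 = min2(-1, -2) = -2

Propagation after the edit:
  node2: marked dirty but never re-examined — demand shifted away from it.
  node7: runs — input4 -1->0; result -8.
  node8: runs — node7 -1->-8; result -8.

Key observation: a condition flipped, so demand moved to the other branch — node2 is never re-examined.

Derived signals that run: node7, node8 — 2 in total.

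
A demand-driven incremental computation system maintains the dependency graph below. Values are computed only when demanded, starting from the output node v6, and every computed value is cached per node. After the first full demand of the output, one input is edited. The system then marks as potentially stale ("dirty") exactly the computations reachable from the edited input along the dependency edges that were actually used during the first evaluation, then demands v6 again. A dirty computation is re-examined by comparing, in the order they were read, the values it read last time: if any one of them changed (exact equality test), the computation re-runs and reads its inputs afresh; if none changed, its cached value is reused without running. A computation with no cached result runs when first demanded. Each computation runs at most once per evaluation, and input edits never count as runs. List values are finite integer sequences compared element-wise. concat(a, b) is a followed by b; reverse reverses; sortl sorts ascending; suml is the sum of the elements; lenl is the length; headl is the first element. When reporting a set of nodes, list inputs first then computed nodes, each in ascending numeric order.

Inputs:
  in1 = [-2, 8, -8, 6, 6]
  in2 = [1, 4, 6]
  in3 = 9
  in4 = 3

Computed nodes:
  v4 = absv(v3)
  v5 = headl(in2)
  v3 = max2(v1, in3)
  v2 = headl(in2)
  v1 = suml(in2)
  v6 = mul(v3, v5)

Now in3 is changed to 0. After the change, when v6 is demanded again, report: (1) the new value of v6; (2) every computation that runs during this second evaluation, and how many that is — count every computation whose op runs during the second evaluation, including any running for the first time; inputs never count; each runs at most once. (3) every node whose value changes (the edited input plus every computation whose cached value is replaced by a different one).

New value of v6: 11.
Computations that run: v3 — 1 in total.
Values that change: in3.
Key observation: the change is absorbed at v3 — it re-runs but produces the same value, and the output's value is unchanged.

First evaluation (everything demanded from the output):
  v1 = suml([1, 4, 6]) = 11
  v3 = max2(11, 9) = 11
  v5 = headl([1, 4, 6]) = 1
  v6 = mul(11, 1) = 11

Propagation after the edit:
  v3: runs — in3 9->0; result 11 (same value as before).
  v6: checked — values it read are unchanged (v3 unchanged, v5 unchanged); reused cached 11 without running.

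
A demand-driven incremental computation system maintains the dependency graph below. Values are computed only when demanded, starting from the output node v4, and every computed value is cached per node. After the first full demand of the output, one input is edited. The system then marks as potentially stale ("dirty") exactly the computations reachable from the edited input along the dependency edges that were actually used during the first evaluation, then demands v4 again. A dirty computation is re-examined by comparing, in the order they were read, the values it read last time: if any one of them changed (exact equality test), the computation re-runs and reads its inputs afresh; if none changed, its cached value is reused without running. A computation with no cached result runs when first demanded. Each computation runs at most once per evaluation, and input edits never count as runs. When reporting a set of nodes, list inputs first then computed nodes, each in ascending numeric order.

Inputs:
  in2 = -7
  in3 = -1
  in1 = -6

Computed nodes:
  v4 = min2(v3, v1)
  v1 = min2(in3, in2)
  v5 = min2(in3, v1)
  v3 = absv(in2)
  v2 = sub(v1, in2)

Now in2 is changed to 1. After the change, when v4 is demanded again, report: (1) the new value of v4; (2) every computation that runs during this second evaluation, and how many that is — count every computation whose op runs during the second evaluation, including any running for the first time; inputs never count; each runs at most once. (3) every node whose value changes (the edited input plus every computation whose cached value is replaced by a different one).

New value of v4: -1.
Computations that run: v1, v3, v4 — 3 in total.
Values that change: in2, v1, v3, v4.

First evaluation (everything demanded from the output):
  v1 = min2(-1, -7) = -7
  v3 = absv(-7) = 7
  v4 = min2(7, -7) = -7

Propagation after the edit:
  v1: runs — in2 -7->1; result -1.
  v3: runs — in2 -7->1; result 1.
  v4: runs — v3 7->1; v1 -7->-1; result -1.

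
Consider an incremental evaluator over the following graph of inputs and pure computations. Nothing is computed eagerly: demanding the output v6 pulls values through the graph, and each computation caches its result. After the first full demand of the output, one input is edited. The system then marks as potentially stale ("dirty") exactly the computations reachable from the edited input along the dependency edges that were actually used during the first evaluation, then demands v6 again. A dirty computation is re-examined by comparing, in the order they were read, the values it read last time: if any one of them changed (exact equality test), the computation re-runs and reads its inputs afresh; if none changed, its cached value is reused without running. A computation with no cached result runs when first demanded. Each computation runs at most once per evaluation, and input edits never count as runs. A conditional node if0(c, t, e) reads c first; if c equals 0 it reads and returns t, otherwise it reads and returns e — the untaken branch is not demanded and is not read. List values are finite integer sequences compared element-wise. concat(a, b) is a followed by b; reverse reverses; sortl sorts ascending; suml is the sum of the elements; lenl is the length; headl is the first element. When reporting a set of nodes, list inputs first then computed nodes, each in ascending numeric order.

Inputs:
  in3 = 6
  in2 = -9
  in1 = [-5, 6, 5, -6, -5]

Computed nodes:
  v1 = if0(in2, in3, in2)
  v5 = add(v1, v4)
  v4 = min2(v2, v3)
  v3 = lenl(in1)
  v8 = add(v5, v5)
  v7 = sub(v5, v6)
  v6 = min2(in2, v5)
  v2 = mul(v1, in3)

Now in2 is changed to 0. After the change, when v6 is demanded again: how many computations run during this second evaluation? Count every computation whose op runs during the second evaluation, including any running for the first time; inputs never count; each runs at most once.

Run set: v1, v2, v4, v5, v6 (5 run).

Initial pass — values computed on the first demand:
  v1 = if0(in2=-9 -> else branch in2) = -9
  v2 = mul(-9, 6) = -54
  v3 = lenl([-5, 6, 5, -6, -5]) = 5
  v4 = min2(-54, 5) = -54
  v5 = add(-9, -54) = -63
  v6 = min2(-9, -63) = -63

Second demand — change propagation:
  v1: re-runs because in2 -9->0; in2 -9->0; new result 6.
  v2: re-runs because v1 -9->6; new result 36.
  v4: re-runs because v2 -54->36; new result 5.
  v5: re-runs because v1 -9->6; v4 -54->5; new result 11.
  v6: re-runs because in2 -9->0; v5 -63->11; new result 0.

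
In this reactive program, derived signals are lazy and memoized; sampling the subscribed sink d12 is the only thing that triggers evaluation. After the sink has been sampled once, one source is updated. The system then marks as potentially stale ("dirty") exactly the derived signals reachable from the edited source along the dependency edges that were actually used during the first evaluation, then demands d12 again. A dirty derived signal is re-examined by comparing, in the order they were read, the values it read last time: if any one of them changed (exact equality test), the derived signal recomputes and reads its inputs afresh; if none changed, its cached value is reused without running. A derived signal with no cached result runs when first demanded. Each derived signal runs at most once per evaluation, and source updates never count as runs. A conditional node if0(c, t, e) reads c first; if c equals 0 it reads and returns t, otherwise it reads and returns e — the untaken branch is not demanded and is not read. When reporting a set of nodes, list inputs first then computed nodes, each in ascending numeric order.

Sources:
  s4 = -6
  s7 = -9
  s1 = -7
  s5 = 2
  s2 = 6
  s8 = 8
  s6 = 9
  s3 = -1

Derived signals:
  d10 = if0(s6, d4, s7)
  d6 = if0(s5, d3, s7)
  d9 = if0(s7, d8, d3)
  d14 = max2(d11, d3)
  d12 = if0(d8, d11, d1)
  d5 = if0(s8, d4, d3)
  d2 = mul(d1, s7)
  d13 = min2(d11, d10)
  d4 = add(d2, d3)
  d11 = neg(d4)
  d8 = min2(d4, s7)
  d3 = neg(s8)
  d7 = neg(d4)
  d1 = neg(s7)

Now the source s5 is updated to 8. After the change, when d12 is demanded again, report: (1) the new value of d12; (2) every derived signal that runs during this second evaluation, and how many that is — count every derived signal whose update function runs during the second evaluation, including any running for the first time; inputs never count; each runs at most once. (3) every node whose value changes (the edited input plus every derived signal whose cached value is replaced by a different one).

Demanding d12 again yields 9.
0 derived signals run: none.
The nodes whose values change: s5.
Note the shortcut — s5 feeds only undemanded nodes, so no recomputation happens.

First demand of the output computes:
  d1 = neg(-9) = 9
  d2 = mul(9, -9) = -81
  d3 = neg(8) = -8
  d4 = add(-81, -8) = -89
  d8 = min2(-89, -9) = -89
  d12 = if0(d8=-89 -> else branch d1) = 9

After the edit, cleaning proceeds:
  s5 only reaches undemanded nodes; the second demand re-runs nothing.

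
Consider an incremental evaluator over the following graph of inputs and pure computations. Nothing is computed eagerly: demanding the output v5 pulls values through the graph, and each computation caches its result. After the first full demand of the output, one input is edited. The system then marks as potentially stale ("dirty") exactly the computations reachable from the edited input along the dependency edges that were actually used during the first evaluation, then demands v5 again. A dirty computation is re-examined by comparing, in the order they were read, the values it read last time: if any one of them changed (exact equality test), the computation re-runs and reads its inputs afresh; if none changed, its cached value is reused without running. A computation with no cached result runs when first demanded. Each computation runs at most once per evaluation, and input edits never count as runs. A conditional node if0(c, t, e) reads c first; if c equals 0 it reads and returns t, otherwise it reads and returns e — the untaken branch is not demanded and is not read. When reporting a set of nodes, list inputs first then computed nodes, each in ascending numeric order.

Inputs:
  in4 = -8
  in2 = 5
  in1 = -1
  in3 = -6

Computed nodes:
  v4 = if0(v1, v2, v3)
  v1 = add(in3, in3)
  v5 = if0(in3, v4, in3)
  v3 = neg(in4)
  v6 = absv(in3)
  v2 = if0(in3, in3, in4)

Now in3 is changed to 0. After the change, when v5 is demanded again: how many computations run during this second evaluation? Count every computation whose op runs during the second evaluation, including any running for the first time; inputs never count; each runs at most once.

Initial pass — values computed on the first demand:
  v5 = if0(in3=-6 -> else branch in3) = -6

Second demand — change propagation:
  v1: newly demanded (no cache) — executes and yields 0.
  v2: newly demanded (no cache) — executes and yields 0.
  v4: newly demanded (no cache) — executes and yields 0.
  v5: re-runs because in3 -6->0; in3 -6->0; new result 0.

The important point: the flipped condition pulls in fresh nodes; v1, v2, v4 run for the first time.

Run set: v1, v2, v4, v5 (4 run).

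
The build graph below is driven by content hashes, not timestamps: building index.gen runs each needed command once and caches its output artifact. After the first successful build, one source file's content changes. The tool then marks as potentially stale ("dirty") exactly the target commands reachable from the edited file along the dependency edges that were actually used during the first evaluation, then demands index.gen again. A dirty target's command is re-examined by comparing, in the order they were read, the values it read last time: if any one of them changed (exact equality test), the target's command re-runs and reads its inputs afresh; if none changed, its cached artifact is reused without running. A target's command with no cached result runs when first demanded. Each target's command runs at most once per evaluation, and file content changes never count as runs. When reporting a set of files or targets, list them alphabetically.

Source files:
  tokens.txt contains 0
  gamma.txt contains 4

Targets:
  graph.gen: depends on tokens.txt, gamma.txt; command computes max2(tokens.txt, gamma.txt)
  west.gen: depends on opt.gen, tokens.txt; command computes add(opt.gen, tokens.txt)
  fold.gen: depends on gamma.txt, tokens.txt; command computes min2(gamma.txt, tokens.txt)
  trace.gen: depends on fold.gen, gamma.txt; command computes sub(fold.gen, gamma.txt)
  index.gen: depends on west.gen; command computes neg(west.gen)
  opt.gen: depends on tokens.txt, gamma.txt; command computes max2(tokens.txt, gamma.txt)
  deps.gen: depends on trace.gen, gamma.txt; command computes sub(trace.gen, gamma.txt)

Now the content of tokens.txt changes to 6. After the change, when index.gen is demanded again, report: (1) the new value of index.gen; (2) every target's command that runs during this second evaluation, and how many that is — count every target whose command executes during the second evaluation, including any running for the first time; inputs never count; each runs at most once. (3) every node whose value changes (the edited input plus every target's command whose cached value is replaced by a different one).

index.gen now evaluates to -12.
Run set: index.gen, opt.gen, west.gen (3 run).
Changed values: index.gen, opt.gen, tokens.txt, west.gen.

Initial pass — values computed on the first demand:
  opt.gen = max2(0, 4) = 4
  west.gen = add(4, 0) = 4
  index.gen = neg(4) = -4

Second demand — change propagation:
  opt.gen: re-runs because tokens.txt 0->6; new result 6.
  west.gen: re-runs because opt.gen 4->6; tokens.txt 0->6; new result 12.
  index.gen: re-runs because west.gen 4->12; new result -12.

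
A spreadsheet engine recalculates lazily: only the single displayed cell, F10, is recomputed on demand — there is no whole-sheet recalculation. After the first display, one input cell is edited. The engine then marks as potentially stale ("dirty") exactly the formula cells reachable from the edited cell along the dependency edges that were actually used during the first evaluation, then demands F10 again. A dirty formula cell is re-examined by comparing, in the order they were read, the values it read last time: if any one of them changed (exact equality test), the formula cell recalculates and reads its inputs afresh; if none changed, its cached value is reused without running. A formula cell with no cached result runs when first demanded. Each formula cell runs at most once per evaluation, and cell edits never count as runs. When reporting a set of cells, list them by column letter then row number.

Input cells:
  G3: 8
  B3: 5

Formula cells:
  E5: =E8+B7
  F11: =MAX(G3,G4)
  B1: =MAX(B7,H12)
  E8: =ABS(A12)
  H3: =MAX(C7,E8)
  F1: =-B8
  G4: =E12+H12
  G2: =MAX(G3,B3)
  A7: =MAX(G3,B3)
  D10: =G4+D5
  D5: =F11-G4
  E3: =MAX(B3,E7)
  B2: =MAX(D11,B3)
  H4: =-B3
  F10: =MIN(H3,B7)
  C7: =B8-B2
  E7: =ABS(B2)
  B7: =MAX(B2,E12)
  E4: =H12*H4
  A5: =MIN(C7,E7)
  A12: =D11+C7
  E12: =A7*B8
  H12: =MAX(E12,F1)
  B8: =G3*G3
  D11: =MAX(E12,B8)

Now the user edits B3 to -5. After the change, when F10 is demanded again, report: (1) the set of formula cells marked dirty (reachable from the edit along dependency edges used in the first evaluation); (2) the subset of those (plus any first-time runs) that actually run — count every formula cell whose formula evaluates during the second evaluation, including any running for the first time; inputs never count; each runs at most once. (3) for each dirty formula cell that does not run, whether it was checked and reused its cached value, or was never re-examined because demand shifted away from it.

Marked dirty: A7, A12, B2, B7, C7, D11, E8, E12, F10, H3.
Formula cells that run: A7, B2 — 2 in total.
Checked but reused from cache: A12, B7, C7, D11, E8, E12, F10, H3.
Key observation: the cutoff stops propagation at E12 — its inputs' values are unchanged, so it reuses its cache.

First evaluation (everything demanded from the output):
  A7 = MAX(8, 5) = 8
  B8 = 8 * 8 = 64
  E12 = 8 * 64 = 512
  D11 = MAX(512, 64) = 512
  B2 = MAX(512, 5) = 512
  B7 = MAX(512, 512) = 512
  C7 = 64 - 512 = -448
  A12 = 512 + -448 = 64
  E8 = ABS(64) = 64
  H3 = MAX(-448, 64) = 64
  F10 = MIN(64, 512) = 64

Propagation after the edit:
  A7: runs — B3 5->-5; result 8 (same value as before).
  E12: checked — values it read are unchanged (A7 unchanged, B8 unchanged); reused cached 512 without running.
  D11: checked — values it read are unchanged (E12 unchanged, B8 unchanged); reused cached 512 without running.
  B2: runs — B3 5->-5; result 512 (same value as before).
  B7: checked — values it read are unchanged (B2 unchanged, E12 unchanged); reused cached 512 without running.
  C7: checked — values it read are unchanged (B8 unchanged, B2 unchanged); reused cached -448 without running.
  A12: checked — values it read are unchanged (D11 unchanged, C7 unchanged); reused cached 64 without running.
  E8: checked — values it read are unchanged (A12 unchanged); reused cached 64 without running.
  H3: checked — values it read are unchanged (C7 unchanged, E8 unchanged); reused cached 64 without running.
  F10: checked — values it read are unchanged (H3 unchanged, B7 unchanged); reused cached 64 without running.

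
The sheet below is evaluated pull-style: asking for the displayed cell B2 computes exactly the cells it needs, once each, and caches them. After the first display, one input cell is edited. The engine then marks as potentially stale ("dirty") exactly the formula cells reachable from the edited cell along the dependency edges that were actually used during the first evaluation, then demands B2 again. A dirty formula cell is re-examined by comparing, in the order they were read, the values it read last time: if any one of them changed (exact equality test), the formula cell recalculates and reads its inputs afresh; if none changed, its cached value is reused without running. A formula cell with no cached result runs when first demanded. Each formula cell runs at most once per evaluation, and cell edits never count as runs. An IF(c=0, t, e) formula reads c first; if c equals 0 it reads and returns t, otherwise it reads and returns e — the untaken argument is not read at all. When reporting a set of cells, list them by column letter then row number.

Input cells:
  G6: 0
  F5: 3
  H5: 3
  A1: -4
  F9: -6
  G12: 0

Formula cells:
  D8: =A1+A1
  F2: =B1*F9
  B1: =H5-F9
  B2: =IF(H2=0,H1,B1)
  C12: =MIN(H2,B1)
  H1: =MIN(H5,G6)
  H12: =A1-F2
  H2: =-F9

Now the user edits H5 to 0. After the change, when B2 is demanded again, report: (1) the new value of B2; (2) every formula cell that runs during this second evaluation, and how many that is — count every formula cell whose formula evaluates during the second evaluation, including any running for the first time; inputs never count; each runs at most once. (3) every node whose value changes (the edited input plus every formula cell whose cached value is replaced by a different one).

First demand of the output computes:
  B1 = 3 - -6 = 9
  H2 = -(-6) = 6
  B2 = IF(H2=0: H2=6 -> else branch B1) = 9

After the edit, cleaning proceeds:
  B1: a read changed (H5 3->0) — executes, giving 6.
  B2: a read changed (B1 9->6) — executes, giving 6.

Demanding B2 again yields 6.
2 formula cells run: B1, B2.
The nodes whose values change: B1, B2, H5.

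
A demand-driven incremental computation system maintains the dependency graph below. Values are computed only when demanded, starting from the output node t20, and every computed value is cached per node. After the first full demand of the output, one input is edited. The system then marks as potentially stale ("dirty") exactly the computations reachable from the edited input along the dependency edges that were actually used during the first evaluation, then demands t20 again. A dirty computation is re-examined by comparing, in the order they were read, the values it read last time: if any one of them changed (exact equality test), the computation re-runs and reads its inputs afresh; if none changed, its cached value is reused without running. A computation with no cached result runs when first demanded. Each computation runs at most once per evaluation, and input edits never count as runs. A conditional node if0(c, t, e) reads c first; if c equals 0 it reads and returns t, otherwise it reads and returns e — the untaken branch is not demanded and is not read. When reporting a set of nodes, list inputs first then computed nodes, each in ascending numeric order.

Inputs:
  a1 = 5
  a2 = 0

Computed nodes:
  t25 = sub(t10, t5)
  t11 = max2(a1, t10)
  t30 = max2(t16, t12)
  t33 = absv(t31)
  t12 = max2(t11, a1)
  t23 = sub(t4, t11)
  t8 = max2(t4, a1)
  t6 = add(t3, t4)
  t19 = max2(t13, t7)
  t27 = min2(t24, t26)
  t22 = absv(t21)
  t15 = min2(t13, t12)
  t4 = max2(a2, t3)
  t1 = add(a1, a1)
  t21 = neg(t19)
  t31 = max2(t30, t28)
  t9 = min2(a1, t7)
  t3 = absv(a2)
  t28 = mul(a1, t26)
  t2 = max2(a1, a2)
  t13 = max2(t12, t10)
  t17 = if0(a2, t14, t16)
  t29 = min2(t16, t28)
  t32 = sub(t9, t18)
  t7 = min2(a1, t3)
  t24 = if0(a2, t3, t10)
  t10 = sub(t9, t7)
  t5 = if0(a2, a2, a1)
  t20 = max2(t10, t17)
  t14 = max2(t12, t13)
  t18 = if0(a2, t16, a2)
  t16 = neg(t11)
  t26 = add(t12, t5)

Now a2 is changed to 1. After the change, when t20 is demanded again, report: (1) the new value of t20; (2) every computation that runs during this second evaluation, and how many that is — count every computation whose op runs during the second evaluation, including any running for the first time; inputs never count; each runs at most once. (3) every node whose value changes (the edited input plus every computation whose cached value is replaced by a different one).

New value of t20: 0.
Computations that run: t3, t7, t9, t10, t16, t17, t20 — 7 in total.
Values that change: a2, t3, t7, t9, t17, t20.
Key observation: a condition flipped, so demand moved to the other branch — t12, t13, t14 are never re-examined.

First evaluation (everything demanded from the output):
  t3 = absv(0) = 0
  t7 = min2(5, 0) = 0
  t9 = min2(5, 0) = 0
  t10 = sub(0, 0) = 0
  t11 = max2(5, 0) = 5
  t12 = max2(5, 5) = 5
  t13 = max2(5, 0) = 5
  t14 = max2(5, 5) = 5
  t17 = if0(a2=0 -> then branch t14) = 5
  t20 = max2(0, 5) = 5

Propagation after the edit:
  t3: runs — a2 0->1; result 1.
  t7: runs — t3 0->1; result 1.
  t9: runs — t7 0->1; result 1.
  t10: runs — t9 0->1; t7 0->1; result 0 (same value as before).
  t11: checked — values it read are unchanged (a1 unchanged, t10 unchanged); reused cached 5 without running.
  t12: marked dirty but never re-examined — demand shifted away from it.
  t13: marked dirty but never re-examined — demand shifted away from it.
  t14: marked dirty but never re-examined — demand shifted away from it.
  t16: demanded for the first time — runs, produces -5.
  t17: runs — a2 0->1; result -5.
  t20: runs — t17 5->-5; result 0.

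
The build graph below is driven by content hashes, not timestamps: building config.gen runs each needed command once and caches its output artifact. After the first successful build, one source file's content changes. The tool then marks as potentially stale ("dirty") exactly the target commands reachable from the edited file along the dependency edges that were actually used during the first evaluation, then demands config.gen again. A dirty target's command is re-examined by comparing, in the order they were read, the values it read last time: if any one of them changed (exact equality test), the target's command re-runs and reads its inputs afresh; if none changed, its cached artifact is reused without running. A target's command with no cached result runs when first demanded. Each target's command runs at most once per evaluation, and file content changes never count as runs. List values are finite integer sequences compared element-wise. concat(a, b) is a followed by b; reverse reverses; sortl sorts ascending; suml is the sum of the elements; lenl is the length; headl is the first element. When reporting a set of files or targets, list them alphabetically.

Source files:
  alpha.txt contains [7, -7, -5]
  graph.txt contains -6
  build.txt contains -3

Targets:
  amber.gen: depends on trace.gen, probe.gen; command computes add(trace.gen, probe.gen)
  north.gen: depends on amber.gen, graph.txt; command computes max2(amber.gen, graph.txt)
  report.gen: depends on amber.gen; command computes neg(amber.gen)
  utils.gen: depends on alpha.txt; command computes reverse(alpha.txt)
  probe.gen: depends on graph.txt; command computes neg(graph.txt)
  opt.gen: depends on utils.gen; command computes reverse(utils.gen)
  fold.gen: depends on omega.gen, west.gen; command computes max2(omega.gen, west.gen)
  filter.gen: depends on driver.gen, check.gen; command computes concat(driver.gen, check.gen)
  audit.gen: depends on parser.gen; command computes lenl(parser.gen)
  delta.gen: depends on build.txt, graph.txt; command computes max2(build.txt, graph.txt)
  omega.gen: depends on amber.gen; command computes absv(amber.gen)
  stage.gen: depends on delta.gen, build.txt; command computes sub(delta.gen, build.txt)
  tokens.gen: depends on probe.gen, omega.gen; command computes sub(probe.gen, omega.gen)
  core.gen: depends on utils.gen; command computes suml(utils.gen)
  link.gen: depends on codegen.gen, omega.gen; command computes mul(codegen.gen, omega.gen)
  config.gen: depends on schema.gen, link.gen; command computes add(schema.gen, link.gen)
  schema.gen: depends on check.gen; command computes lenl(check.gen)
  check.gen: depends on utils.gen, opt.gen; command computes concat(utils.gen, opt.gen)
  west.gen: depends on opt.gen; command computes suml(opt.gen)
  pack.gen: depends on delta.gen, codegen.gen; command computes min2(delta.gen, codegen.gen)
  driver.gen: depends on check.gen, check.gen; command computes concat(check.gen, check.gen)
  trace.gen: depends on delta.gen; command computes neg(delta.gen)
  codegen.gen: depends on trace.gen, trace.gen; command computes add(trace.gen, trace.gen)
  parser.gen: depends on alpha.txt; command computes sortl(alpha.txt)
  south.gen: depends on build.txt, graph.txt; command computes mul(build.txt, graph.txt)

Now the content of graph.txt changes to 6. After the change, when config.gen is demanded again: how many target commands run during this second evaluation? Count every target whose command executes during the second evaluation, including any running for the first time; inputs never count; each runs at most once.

Run set: amber.gen, codegen.gen, config.gen, delta.gen, link.gen, omega.gen, probe.gen, trace.gen (8 run).

Initial pass — values computed on the first demand:
  delta.gen = max2(-3, -6) = -3
  probe.gen = neg(-6) = 6
  trace.gen = neg(-3) = 3
  amber.gen = add(3, 6) = 9
  codegen.gen = add(3, 3) = 6
  omega.gen = absv(9) = 9
  link.gen = mul(6, 9) = 54
  utils.gen = reverse([7, -7, -5]) = [-5, -7, 7]
  opt.gen = reverse([-5, -7, 7]) = [7, -7, -5]
  check.gen = concat([-5, -7, 7], [7, -7, -5]) = [-5, -7, 7, 7, -7, -5]
  schema.gen = lenl([-5, -7, 7, 7, -7, -5]) = 6
  config.gen = add(6, 54) = 60

Second demand — change propagation:
  delta.gen: re-runs because graph.txt -6->6; new result 6.
  probe.gen: re-runs because graph.txt -6->6; new result -6.
  trace.gen: re-runs because delta.gen -3->6; new result -6.
  amber.gen: re-runs because trace.gen 3->-6; probe.gen 6->-6; new result -12.
  codegen.gen: re-runs because trace.gen 3->-6; trace.gen 3->-6; new result -12.
  omega.gen: re-runs because amber.gen 9->-12; new result 12.
  link.gen: re-runs because codegen.gen 6->-12; omega.gen 9->12; new result -144.
  config.gen: re-runs because link.gen 54->-144; new result -138.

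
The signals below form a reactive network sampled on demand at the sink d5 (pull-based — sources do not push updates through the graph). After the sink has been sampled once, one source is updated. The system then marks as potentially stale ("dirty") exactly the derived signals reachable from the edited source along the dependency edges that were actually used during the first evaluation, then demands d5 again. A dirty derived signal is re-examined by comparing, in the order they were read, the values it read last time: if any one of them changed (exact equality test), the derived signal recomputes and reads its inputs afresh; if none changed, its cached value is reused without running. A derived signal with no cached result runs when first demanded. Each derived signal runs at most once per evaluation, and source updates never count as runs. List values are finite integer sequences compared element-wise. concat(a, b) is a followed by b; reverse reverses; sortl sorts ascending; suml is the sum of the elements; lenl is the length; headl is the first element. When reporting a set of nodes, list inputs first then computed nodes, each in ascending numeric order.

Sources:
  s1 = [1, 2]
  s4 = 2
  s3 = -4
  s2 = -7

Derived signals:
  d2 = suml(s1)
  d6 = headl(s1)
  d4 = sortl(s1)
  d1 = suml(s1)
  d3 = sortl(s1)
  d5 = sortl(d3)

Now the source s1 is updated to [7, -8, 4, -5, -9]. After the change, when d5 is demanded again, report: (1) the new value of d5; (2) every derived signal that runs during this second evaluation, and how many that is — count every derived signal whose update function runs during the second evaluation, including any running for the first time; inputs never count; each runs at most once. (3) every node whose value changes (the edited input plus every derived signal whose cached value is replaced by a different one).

Initial pass — values computed on the first demand:
  d3 = sortl([1, 2]) = [1, 2]
  d5 = sortl([1, 2]) = [1, 2]

Second demand — change propagation:
  d3: re-runs because s1 [1, 2]->[7, -8, 4, -5, -9]; new result [-9, -8, -5, 4, 7].
  d5: re-runs because d3 [1, 2]->[-9, -8, -5, 4, 7]; new result [-9, -8, -5, 4, 7].

d5 now evaluates to [-9, -8, -5, 4, 7].
Run set: d3, d5 (2 run).
Changed values: s1, d3, d5.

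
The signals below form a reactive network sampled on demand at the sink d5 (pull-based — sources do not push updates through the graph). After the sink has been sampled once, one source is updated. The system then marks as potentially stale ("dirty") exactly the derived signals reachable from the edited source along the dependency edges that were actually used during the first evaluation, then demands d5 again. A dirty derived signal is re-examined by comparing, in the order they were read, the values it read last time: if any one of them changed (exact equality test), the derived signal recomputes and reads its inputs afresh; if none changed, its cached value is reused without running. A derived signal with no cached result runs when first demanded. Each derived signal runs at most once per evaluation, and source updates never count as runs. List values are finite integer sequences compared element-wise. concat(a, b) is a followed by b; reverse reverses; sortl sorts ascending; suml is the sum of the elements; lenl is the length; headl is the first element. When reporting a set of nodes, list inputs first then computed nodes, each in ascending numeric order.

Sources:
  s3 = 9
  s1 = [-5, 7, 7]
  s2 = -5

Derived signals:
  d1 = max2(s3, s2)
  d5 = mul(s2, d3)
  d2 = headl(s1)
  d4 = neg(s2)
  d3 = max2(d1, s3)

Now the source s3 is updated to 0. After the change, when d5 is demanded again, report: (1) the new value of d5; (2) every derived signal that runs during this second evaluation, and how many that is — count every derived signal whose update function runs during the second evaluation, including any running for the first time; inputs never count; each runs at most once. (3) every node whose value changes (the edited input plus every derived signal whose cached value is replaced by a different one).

Initial pass — values computed on the first demand:
  d1 = max2(9, -5) = 9
  d3 = max2(9, 9) = 9
  d5 = mul(-5, 9) = -45

Second demand — change propagation:
  d1: re-runs because s3 9->0; new result 0.
  d3: re-runs because d1 9->0; s3 9->0; new result 0.
  d5: re-runs because d3 9->0; new result 0.

d5 now evaluates to 0.
Run set: d1, d3, d5 (3 run).
Changed values: s3, d1, d3, d5.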